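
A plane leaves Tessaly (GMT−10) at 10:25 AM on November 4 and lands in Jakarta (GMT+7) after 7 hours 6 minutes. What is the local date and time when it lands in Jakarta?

10:31 AM on November 5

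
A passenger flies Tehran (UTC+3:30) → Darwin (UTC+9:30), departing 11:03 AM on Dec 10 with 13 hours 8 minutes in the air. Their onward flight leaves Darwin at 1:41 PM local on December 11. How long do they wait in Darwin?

7 hours 30 minutes

Convert departure to UTC: 11:03 AM − 3:30 = 7:33 AM UTC on Dec 10.
Add 13 hours 8 minutes flight time → 8:41 PM UTC.
Darwin is UTC+9:30, so local arrival = 8:41 PM + 9:30 = 6:11 AM on Dec 11.
Layover = 1:41 PM − 6:11 AM = 7 hours 30 minutes.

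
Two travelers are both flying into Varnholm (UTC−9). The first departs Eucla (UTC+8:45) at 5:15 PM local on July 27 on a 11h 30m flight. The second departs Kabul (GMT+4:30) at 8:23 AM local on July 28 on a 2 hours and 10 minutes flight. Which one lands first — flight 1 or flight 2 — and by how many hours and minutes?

the first, by 10 hours 3 minutes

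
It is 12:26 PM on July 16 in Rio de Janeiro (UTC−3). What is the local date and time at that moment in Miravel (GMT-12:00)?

3:26 AM on Jul 16

In UTC: 12:26 PM + 3:00 = 3:26 PM on Jul 16.
Miravel is UTC−12:00: 3:26 PM − 12:00 = 3:26 AM on Jul 16.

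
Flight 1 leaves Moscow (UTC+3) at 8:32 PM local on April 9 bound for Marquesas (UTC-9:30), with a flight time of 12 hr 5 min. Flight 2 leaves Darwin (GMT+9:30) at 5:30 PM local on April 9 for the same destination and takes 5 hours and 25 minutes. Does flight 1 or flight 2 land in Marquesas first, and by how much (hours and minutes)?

Flight 1 in UTC: 8:32 PM − 3:00 = 5:32 PM on Apr 9.
+12 hours and 5 minutes → arrive 5:37 AM UTC on Apr 10.
Flight 2 in UTC: 5:30 PM − 9:30 = 8:00 AM on Apr 9.
+5 hours and 25 minutes → arrive 1:25 PM UTC on Apr 9.
Flight 2 lands earlier by 16 hours 12 minutes.

the second, by 16 hours 12 minutes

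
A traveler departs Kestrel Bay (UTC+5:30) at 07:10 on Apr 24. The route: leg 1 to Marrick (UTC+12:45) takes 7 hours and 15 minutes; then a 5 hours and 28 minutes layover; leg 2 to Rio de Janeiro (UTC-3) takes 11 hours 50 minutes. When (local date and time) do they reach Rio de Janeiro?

Convert departure to UTC: 07:10 − 5:30 = 01:40 UTC on Apr 24.
Add 7 hours and 15 minutes leg 1 → 08:55 UTC.
Add 5 hours 28 minutes layover in Marrick → 14:23 UTC.
Add 11 hours and 50 minutes leg 2 → 02:13 UTC (Apr 25).
Rio de Janeiro is UTC−3:00, so local arrival = 02:13 − 3:00 = 23:13 on Apr 24.

23:13 on April 24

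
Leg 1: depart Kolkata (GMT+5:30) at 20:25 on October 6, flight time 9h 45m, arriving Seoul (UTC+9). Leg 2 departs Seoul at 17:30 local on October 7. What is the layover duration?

Convert departure to UTC: 20:25 − 5:30 = 14:55 UTC on Oct 6.
Add 9 hours and 45 minutes flight time → 00:40 UTC (Oct 7).
Seoul is UTC+9:00, so local arrival = 00:40 + 9:00 = 09:40 on Oct 7.
Layover = 17:30 − 09:40 = 7 hours 50 minutes.

7 hours 50 minutes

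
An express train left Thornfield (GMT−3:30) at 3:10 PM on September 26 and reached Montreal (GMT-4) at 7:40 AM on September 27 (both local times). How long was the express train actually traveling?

17 hours

Departure in UTC: 3:10 PM + 3:30 = 6:40 PM on Sep 26.
Arrival in UTC: 7:40 AM + 4:00 = 11:40 AM on Sep 27.
Elapsed = 11:40 AM − 6:40 PM (+1 day) = 17 hours.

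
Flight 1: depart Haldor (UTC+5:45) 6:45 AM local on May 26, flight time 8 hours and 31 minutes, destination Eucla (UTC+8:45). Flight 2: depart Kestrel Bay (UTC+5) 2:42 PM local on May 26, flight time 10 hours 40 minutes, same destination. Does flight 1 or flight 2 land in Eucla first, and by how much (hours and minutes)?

the first, by 10 hours 51 minutes

Flight 1 in UTC: 6:45 AM − 5:45 = 1:00 AM on May 26.
+8 hours and 31 minutes → arrive 9:31 AM UTC on May 26.
Flight 2 in UTC: 2:42 PM − 5:00 = 9:42 AM on May 26.
+10 hours and 40 minutes → arrive 8:22 PM UTC on May 26.
Flight 1 lands earlier by 10 hours 51 minutes.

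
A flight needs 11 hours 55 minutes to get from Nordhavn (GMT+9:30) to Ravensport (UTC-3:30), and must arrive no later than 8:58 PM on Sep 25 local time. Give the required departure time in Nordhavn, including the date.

Target arrival in UTC: 8:58 PM + 3:30 = 12:28 AM on Sep 26.
Subtract 11 hours 55 minutes → departure 12:33 PM UTC on Sep 25.
Nordhavn is UTC+9:30: 12:33 PM + 9:30 = 10:03 PM on Sep 25.

10:03 PM on September 25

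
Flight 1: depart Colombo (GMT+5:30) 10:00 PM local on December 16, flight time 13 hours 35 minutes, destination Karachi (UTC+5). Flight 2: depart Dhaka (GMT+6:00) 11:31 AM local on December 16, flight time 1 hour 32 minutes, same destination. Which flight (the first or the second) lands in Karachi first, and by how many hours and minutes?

Flight 1 in UTC: 10:00 PM − 5:30 = 4:30 PM on Dec 16.
+13 hours 35 minutes → arrive 6:05 AM UTC on Dec 17.
Flight 2 in UTC: 11:31 AM − 6:00 = 5:31 AM on Dec 16.
+1 hour and 32 minutes → arrive 7:03 AM UTC on Dec 16.
Flight 2 lands earlier by 23 hours 2 minutes.

the second, by 23 hours 2 minutes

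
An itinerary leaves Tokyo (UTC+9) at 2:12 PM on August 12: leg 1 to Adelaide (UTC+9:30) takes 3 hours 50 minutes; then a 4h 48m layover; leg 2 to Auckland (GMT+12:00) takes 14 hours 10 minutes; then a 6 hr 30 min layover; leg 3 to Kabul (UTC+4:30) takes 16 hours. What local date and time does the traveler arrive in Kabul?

7:00 AM on August 14

Convert departure to UTC: 2:12 PM − 9:00 = 5:12 AM UTC on Aug 12.
Add 3 hours 50 minutes leg 1 → 9:02 AM UTC.
Add 4 hours 48 minutes layover in Adelaide → 1:50 PM UTC.
Add 14 hours 10 minutes leg 2 → 4:00 AM UTC (Aug 13).
Add 6 hours 30 minutes layover in Auckland → 10:30 AM UTC.
Add 16 hours leg 3 → 2:30 AM UTC (Aug 14).
Kabul is UTC+4:30, so local arrival = 2:30 AM + 4:30 = 7:00 AM on Aug 14.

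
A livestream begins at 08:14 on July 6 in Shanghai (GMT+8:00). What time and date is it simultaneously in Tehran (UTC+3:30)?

03:44 on July 6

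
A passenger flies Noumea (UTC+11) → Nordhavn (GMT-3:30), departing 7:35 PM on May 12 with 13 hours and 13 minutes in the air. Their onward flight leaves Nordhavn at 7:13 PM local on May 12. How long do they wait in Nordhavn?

55 minutes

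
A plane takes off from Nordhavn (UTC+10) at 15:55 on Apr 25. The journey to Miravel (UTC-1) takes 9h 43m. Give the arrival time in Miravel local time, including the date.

14:38 on Apr 25

Convert departure to UTC: 15:55 − 10:00 = 05:55 UTC on Apr 25.
Add 9 hours 43 minutes travel time → 15:38 UTC.
Miravel is UTC−1:00, so local arrival = 15:38 − 1:00 = 14:38 on Apr 25.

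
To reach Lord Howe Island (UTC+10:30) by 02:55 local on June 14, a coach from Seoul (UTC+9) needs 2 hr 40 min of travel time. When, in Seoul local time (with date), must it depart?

22:45 on June 13

Target arrival in UTC: 02:55 − 10:30 = 16:25 on Jun 13.
Subtract 2 hours and 40 minutes → departure 13:45 UTC on Jun 13.
Seoul is UTC+9:00: 13:45 + 9:00 = 22:45 on Jun 13.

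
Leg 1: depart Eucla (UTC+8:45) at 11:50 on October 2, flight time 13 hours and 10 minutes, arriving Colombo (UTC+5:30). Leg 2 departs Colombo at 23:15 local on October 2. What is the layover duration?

1 hour 30 minutes

Convert departure to UTC: 11:50 − 8:45 = 03:05 UTC on Oct 2.
Add 13 hours 10 minutes flight time → 16:15 UTC.
Colombo is UTC+5:30, so local arrival = 16:15 + 5:30 = 21:45 on Oct 2.
Layover = 23:15 − 21:45 = 1 hour 30 minutes.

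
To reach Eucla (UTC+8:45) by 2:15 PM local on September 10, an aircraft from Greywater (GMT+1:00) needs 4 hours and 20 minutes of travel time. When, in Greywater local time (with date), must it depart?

2:10 AM on Sep 10

Target arrival in UTC: 2:15 PM − 8:45 = 5:30 AM on Sep 10.
Subtract 4 hours and 20 minutes → departure 1:10 AM UTC on Sep 10.
Greywater is UTC+1:00: 1:10 AM + 1:00 = 2:10 AM on Sep 10.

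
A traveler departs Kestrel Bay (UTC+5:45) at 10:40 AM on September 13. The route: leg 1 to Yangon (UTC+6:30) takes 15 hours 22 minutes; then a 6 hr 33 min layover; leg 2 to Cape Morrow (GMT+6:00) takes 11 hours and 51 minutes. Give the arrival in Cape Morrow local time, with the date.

Convert departure to UTC: 10:40 AM − 5:45 = 4:55 AM UTC on Sep 13.
Add 15 hours and 22 minutes leg 1 → 8:17 PM UTC.
Add 6 hours and 33 minutes layover in Yangon → 2:50 AM UTC (Sep 14).
Add 11 hours 51 minutes leg 2 → 2:41 PM UTC.
Cape Morrow is UTC+6:00, so local arrival = 2:41 PM + 6:00 = 8:41 PM on Sep 14.

8:41 PM on Sep 14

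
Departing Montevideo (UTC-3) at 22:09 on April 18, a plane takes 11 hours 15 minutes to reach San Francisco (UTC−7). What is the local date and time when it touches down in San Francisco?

05:24 on April 19

San Francisco is 4:00 behind Montevideo.
After 11 hours and 15 minutes it is 09:24 (Apr 19) in Montevideo.
Shift by the zone difference: 09:24 − 4:00 = 05:24 on Apr 19 in San Francisco.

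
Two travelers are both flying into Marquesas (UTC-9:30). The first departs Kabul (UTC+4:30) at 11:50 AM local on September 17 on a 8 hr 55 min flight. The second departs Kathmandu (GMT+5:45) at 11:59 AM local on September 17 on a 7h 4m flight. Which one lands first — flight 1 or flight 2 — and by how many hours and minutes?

the second, by 2 hours 57 minutes

Flight 1 in UTC: 11:50 AM − 4:30 = 7:20 AM on Sep 17.
+8 hours and 55 minutes → arrive 4:15 PM UTC on Sep 17.
Flight 2 in UTC: 11:59 AM − 5:45 = 6:14 AM on Sep 17.
+7 hours and 4 minutes → arrive 1:18 PM UTC on Sep 17.
Flight 2 lands earlier by 2 hours 57 minutes.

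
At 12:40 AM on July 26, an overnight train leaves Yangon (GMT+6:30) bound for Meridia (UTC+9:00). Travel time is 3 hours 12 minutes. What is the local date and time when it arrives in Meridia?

6:22 AM on July 26

Meridia is 2:30 ahead of Yangon.
After 3 hours and 12 minutes it is 3:52 AM in Yangon.
Shift by the zone difference: 3:52 AM + 2:30 = 6:22 AM on Jul 26 in Meridia.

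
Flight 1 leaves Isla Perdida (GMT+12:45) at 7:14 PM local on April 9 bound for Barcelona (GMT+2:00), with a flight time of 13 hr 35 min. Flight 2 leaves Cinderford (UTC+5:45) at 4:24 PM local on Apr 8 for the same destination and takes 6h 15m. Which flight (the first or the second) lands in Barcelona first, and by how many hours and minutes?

the second, by 27 hours 10 minutes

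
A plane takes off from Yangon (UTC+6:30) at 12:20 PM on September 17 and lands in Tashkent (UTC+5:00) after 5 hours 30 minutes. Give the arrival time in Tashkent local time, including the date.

4:20 PM on September 17

Convert departure to UTC: 12:20 PM − 6:30 = 5:50 AM UTC on Sep 17.
Add 5 hours 30 minutes travel time → 11:20 AM UTC.
Tashkent is UTC+5:00, so local arrival = 11:20 AM + 5:00 = 4:20 PM on Sep 17.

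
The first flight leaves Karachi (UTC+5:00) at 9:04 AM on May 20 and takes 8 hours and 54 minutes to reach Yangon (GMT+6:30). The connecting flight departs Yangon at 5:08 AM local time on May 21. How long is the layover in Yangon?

Convert departure to UTC: 9:04 AM − 5:00 = 4:04 AM UTC on May 20.
Add 8 hours and 54 minutes flight time → 12:58 PM UTC.
Yangon is UTC+6:30, so local arrival = 12:58 PM + 6:30 = 7:28 PM on May 20.
Layover = 5:08 AM − 7:28 PM (+1 day) = 9 hours 40 minutes.

9 hours 40 minutes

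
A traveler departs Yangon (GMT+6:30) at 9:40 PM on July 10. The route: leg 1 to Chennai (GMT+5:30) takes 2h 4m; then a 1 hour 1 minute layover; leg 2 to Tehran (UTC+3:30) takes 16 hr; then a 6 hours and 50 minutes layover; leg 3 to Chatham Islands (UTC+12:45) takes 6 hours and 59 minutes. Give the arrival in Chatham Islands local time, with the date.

12:49 PM on Jul 12

Convert departure to UTC: 9:40 PM − 6:30 = 3:10 PM UTC on Jul 10.
Add 2 hours and 4 minutes leg 1 → 5:14 PM UTC.
Add 1 hour and 1 minute layover in Chennai → 6:15 PM UTC.
Add 16 hours leg 2 → 10:15 AM UTC (Jul 11).
Add 6 hours and 50 minutes layover in Tehran → 5:05 PM UTC.
Add 6 hours and 59 minutes leg 3 → 12:04 AM UTC (Jul 12).
Chatham Islands is UTC+12:45, so local arrival = 12:04 AM + 12:45 = 12:49 PM on Jul 12.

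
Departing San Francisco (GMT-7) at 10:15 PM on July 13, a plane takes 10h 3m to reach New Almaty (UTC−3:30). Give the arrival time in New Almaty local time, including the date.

New Almaty is 3:30 ahead of San Francisco.
After 10 hours 3 minutes it is 8:18 AM (Jul 14) in San Francisco.
Shift by the zone difference: 8:18 AM + 3:30 = 11:48 AM on Jul 14 in New Almaty.

11:48 AM on July 14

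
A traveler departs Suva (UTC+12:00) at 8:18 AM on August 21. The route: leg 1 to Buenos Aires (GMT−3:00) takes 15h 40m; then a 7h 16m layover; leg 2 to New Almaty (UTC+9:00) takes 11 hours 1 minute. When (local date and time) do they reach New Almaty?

3:15 PM on Aug 22

Convert departure to UTC: 8:18 AM − 12:00 = 8:18 PM UTC on Aug 20.
Add 15 hours 40 minutes leg 1 → 11:58 AM UTC (Aug 21).
Add 7 hours 16 minutes layover in Buenos Aires → 7:14 PM UTC.
Add 11 hours and 1 minute leg 2 → 6:15 AM UTC (Aug 22).
New Almaty is UTC+9:00, so local arrival = 6:15 AM + 9:00 = 3:15 PM on Aug 22.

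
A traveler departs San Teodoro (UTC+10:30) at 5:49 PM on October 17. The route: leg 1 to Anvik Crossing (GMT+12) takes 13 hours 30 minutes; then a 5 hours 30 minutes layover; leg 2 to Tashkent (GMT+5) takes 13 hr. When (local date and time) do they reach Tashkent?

8:19 PM on Oct 18

Convert departure to UTC: 5:49 PM − 10:30 = 7:19 AM UTC on Oct 17.
Add 13 hours and 30 minutes leg 1 → 8:49 PM UTC.
Add 5 hours 30 minutes layover in Anvik Crossing → 2:19 AM UTC (Oct 18).
Add 13 hours leg 2 → 3:19 PM UTC.
Tashkent is UTC+5:00, so local arrival = 3:19 PM + 5:00 = 8:19 PM on Oct 18.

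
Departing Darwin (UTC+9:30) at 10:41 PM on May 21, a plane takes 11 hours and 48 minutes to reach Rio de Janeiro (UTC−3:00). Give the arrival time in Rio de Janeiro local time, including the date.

Rio de Janeiro is 12:30 behind Darwin.
After 11 hours and 48 minutes it is 10:29 AM (May 22) in Darwin.
Shift by the zone difference: 10:29 AM − 12:30 = 9:59 PM on May 21 in Rio de Janeiro.

9:59 PM on May 21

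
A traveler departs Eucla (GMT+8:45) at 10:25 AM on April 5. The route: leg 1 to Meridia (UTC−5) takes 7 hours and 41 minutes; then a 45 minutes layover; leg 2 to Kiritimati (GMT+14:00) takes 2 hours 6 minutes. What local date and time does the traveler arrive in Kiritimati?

Convert departure to UTC: 10:25 AM − 8:45 = 1:40 AM UTC on Apr 5.
Add 7 hours 41 minutes leg 1 → 9:21 AM UTC.
Add 45 minutes layover in Meridia → 10:06 AM UTC.
Add 2 hours 6 minutes leg 2 → 12:12 PM UTC.
Kiritimati is UTC+14:00, so local arrival = 12:12 PM + 14:00 = 2:12 AM on Apr 6.

2:12 AM on Apr 6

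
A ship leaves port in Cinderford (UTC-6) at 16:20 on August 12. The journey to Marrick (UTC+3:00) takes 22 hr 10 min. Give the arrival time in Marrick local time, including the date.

23:30 on August 13

Convert departure to UTC: 16:20 + 6:00 = 22:20 UTC on Aug 12.
Add 22 hours 10 minutes travel time → 20:30 UTC (Aug 13).
Marrick is UTC+3:00, so local arrival = 20:30 + 3:00 = 23:30 on Aug 13.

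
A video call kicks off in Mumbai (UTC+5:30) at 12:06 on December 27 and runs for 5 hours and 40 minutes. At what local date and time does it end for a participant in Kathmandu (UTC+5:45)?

Convert start to UTC: 12:06 − 5:30 = 06:36 UTC on Dec 27.
Add 5 hours 40 minutes duration → 12:16 UTC.
Kathmandu is UTC+5:45, so local end time = 12:16 + 5:45 = 18:01 on Dec 27.

18:01 on December 27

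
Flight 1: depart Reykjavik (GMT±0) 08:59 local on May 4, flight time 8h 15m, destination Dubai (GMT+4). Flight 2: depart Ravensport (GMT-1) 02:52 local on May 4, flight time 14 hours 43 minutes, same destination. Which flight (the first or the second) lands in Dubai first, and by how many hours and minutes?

the first, by 1 hour 21 minutes

Flight 1 departs at 08:59 UTC (May 4).
+8 hours and 15 minutes → arrive 17:14 UTC on May 4.
Flight 2 in UTC: 02:52 + 1:00 = 03:52 on May 4.
+14 hours 43 minutes → arrive 18:35 UTC on May 4.
Flight 1 lands earlier by 1 hour 21 minutes.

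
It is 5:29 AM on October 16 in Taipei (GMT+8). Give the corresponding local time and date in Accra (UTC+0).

9:29 PM on October 15

Accra is 8:00 behind Taipei.
Shift by the zone difference: 5:29 AM − 8:00 = 9:29 PM on Oct 15 in Accra.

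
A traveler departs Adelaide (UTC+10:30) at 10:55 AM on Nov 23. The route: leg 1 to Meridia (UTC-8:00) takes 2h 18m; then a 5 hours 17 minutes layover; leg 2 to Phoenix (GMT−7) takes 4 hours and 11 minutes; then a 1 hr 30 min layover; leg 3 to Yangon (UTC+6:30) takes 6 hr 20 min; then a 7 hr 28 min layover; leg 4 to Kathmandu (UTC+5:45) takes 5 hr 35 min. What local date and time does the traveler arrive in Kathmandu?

Convert departure to UTC: 10:55 AM − 10:30 = 12:25 AM UTC on Nov 23.
Add 2 hours and 18 minutes leg 1 → 2:43 AM UTC.
Add 5 hours and 17 minutes layover in Meridia → 8:00 AM UTC.
Add 4 hours and 11 minutes leg 2 → 12:11 PM UTC.
Add 1 hour 30 minutes layover in Phoenix → 1:41 PM UTC.
Add 6 hours and 20 minutes leg 3 → 8:01 PM UTC.
Add 7 hours and 28 minutes layover in Yangon → 3:29 AM UTC (Nov 24).
Add 5 hours 35 minutes leg 4 → 9:04 AM UTC.
Kathmandu is UTC+5:45, so local arrival = 9:04 AM + 5:45 = 2:49 PM on Nov 24.

2:49 PM on November 24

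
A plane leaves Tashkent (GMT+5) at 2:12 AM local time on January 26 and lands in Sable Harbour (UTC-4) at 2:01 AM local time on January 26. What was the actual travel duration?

8 hours 49 minutes

Sable Harbour is 9:00 behind Tashkent.
Clock-face elapsed time (ignoring zones) is −11 minutes.
Actual elapsed = −11 minutes + 9:00 = 8 hours 49 minutes.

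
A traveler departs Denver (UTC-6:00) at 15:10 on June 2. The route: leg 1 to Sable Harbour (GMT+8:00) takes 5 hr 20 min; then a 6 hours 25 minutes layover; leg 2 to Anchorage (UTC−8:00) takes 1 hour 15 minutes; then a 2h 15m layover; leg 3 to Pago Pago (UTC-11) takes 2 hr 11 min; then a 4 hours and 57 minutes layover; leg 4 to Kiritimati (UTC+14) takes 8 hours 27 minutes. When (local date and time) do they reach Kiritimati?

Convert departure to UTC: 15:10 + 6:00 = 21:10 UTC on Jun 2.
Add 5 hours and 20 minutes leg 1 → 02:30 UTC (Jun 3).
Add 6 hours and 25 minutes layover in Sable Harbour → 08:55 UTC.
Add 1 hour and 15 minutes leg 2 → 10:10 UTC.
Add 2 hours 15 minutes layover in Anchorage → 12:25 UTC.
Add 2 hours 11 minutes leg 3 → 14:36 UTC.
Add 4 hours 57 minutes layover in Pago Pago → 19:33 UTC.
Add 8 hours and 27 minutes leg 4 → 04:00 UTC (Jun 4).
Kiritimati is UTC+14:00, so local arrival = 04:00 + 14:00 = 18:00 on Jun 4.

18:00 on June 4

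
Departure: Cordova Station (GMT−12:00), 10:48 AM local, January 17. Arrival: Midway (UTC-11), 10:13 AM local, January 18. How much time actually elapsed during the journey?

22 hours 25 minutes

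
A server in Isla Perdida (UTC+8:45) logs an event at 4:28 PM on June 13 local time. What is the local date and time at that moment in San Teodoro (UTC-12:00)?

7:43 PM on June 12

San Teodoro is 20:45 behind Isla Perdida.
Shift by the zone difference: 4:28 PM − 20:45 = 7:43 PM on Jun 12 in San Teodoro.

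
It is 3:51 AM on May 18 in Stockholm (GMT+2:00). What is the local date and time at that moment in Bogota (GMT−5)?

In UTC: 3:51 AM − 2:00 = 1:51 AM on May 18.
Bogota is UTC−5:00: 1:51 AM − 5:00 = 8:51 PM on May 17.

8:51 PM on May 17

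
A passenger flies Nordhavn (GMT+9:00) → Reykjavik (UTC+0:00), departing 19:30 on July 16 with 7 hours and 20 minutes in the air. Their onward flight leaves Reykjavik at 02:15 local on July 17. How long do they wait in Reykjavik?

Convert departure to UTC: 19:30 − 9:00 = 10:30 UTC on Jul 16.
Add 7 hours 20 minutes flight time → 17:50 UTC.
Reykjavik is UTC+0, so local arrival is the same: 17:50 on Jul 16.
Layover = 02:15 − 17:50 (+1 day) = 8 hours 25 minutes.

8 hours 25 minutes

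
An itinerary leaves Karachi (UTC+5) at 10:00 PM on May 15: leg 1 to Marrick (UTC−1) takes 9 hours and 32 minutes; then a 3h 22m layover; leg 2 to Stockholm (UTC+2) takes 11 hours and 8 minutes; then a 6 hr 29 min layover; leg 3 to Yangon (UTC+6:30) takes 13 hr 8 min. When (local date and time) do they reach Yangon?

Convert departure to UTC: 10:00 PM − 5:00 = 5:00 PM UTC on May 15.
Add 9 hours 32 minutes leg 1 → 2:32 AM UTC (May 16).
Add 3 hours and 22 minutes layover in Marrick → 5:54 AM UTC.
Add 11 hours and 8 minutes leg 2 → 5:02 PM UTC.
Add 6 hours 29 minutes layover in Stockholm → 11:31 PM UTC.
Add 13 hours 8 minutes leg 3 → 12:39 PM UTC (May 17).
Yangon is UTC+6:30, so local arrival = 12:39 PM + 6:30 = 7:09 PM on May 17.

7:09 PM on May 17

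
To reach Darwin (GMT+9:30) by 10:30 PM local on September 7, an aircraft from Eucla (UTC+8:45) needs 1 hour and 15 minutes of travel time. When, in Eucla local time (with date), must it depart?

Target arrival in UTC: 10:30 PM − 9:30 = 1:00 PM on Sep 7.
Subtract 1 hour and 15 minutes → departure 11:45 AM UTC on Sep 7.
Eucla is UTC+8:45: 11:45 AM + 8:45 = 8:30 PM on Sep 7.

8:30 PM on September 7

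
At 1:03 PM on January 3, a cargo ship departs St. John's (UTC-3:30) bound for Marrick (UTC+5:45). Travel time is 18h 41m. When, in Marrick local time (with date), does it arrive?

Marrick is 9:15 ahead of St. John's.
After 18 hours 41 minutes it is 7:44 AM (Jan 4) in St. John's.
Shift by the zone difference: 7:44 AM + 9:15 = 4:59 PM on Jan 4 in Marrick.

4:59 PM on January 4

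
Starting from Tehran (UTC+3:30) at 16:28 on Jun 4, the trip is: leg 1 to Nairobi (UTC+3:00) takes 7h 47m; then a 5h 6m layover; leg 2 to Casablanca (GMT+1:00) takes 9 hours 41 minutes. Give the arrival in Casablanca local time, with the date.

Convert departure to UTC: 16:28 − 3:30 = 12:58 UTC on Jun 4.
Add 7 hours and 47 minutes leg 1 → 20:45 UTC.
Add 5 hours and 6 minutes layover in Nairobi → 01:51 UTC (Jun 5).
Add 9 hours and 41 minutes leg 2 → 11:32 UTC.
Casablanca is UTC+1:00, so local arrival = 11:32 + 1:00 = 12:32 on Jun 5.

12:32 on June 5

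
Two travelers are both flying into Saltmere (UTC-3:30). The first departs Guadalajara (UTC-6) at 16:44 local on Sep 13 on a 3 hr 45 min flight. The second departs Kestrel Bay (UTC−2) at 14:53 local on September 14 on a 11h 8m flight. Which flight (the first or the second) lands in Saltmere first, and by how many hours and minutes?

the first, by 25 hours 32 minutes

Flight 1 in UTC: 16:44 + 6:00 = 22:44 on Sep 13.
+3 hours 45 minutes → arrive 02:29 UTC on Sep 14.
Flight 2 in UTC: 14:53 + 2:00 = 16:53 on Sep 14.
+11 hours and 8 minutes → arrive 04:01 UTC on Sep 15.
Flight 1 lands earlier by 25 hours 32 minutes.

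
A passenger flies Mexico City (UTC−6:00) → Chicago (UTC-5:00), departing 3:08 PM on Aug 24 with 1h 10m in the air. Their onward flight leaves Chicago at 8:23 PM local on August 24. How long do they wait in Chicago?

3 hours 5 minutes

Convert departure to UTC: 3:08 PM + 6:00 = 9:08 PM UTC on Aug 24.
Add 1 hour 10 minutes flight time → 10:18 PM UTC.
Chicago is UTC−5:00, so local arrival = 10:18 PM − 5:00 = 5:18 PM on Aug 24.
Layover = 8:23 PM − 5:18 PM = 3 hours 5 minutes.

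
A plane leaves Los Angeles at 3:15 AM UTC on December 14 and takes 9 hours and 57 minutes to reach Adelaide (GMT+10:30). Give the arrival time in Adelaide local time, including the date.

Departure is given in UTC: 3:15 AM on Dec 14.
Add 9 hours 57 minutes → 1:12 PM UTC.
Adelaide is UTC+10:30: 1:12 PM + 10:30 = 11:42 PM on Dec 14.

11:42 PM on Dec 14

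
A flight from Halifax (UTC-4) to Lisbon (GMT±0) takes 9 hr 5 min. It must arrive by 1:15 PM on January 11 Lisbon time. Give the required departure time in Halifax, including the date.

Target arrival is already UTC: 1:15 PM on Jan 11.
Subtract 9 hours 5 minutes → departure 4:10 AM UTC on Jan 11.
Halifax is UTC−4:00: 4:10 AM − 4:00 = 12:10 AM on Jan 11.

12:10 AM on Jan 11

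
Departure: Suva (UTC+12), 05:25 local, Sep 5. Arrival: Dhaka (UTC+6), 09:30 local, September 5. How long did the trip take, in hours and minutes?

Departure in UTC: 05:25 − 12:00 = 17:25 on Sep 4.
Arrival in UTC: 09:30 − 6:00 = 03:30 on Sep 5.
Elapsed = 03:30 − 17:25 (+1 day) = 10 hours 5 minutes.

10 hours 5 minutes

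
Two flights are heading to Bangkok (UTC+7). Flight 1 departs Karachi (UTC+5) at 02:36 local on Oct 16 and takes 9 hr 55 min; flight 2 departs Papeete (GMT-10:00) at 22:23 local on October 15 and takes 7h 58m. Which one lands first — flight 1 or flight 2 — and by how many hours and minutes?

the first, by 8 hours 50 minutes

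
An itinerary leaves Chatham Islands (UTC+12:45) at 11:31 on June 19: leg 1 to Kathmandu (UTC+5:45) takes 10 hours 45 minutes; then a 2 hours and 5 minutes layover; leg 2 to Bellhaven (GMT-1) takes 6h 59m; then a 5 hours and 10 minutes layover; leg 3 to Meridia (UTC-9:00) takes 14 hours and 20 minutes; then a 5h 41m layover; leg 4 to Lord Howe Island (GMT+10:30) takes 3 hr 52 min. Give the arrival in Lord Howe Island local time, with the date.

Convert departure to UTC: 11:31 − 12:45 = 22:46 UTC on Jun 18.
Add 10 hours and 45 minutes leg 1 → 09:31 UTC (Jun 19).
Add 2 hours and 5 minutes layover in Kathmandu → 11:36 UTC.
Add 6 hours 59 minutes leg 2 → 18:35 UTC.
Add 5 hours 10 minutes layover in Bellhaven → 23:45 UTC.
Add 14 hours and 20 minutes leg 3 → 14:05 UTC (Jun 20).
Add 5 hours and 41 minutes layover in Meridia → 19:46 UTC.
Add 3 hours and 52 minutes leg 4 → 23:38 UTC.
Lord Howe Island is UTC+10:30, so local arrival = 23:38 + 10:30 = 10:08 on Jun 21.

10:08 on June 21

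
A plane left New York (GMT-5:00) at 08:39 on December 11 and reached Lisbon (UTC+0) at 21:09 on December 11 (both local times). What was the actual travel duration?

7 hours 30 minutes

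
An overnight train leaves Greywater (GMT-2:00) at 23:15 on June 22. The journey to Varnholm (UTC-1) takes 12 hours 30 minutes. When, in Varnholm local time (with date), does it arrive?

Varnholm is 1:00 ahead of Greywater.
After 12 hours 30 minutes it is 11:45 (Jun 23) in Greywater.
Shift by the zone difference: 11:45 + 1:00 = 12:45 on Jun 23 in Varnholm.

12:45 on Jun 23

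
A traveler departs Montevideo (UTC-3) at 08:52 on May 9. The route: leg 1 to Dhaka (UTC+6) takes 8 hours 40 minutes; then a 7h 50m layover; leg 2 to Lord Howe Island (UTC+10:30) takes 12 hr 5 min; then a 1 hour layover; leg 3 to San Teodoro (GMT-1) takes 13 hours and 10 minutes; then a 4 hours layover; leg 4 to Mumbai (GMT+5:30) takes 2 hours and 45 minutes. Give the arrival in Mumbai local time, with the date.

18:52 on May 11

Convert departure to UTC: 08:52 + 3:00 = 11:52 UTC on May 9.
Add 8 hours and 40 minutes leg 1 → 20:32 UTC.
Add 7 hours 50 minutes layover in Dhaka → 04:22 UTC (May 10).
Add 12 hours and 5 minutes leg 2 → 16:27 UTC.
Add 1 hour layover in Lord Howe Island → 17:27 UTC.
Add 13 hours and 10 minutes leg 3 → 06:37 UTC (May 11).
Add 4 hours layover in San Teodoro → 10:37 UTC.
Add 2 hours 45 minutes leg 4 → 13:22 UTC.
Mumbai is UTC+5:30, so local arrival = 13:22 + 5:30 = 18:52 on May 11.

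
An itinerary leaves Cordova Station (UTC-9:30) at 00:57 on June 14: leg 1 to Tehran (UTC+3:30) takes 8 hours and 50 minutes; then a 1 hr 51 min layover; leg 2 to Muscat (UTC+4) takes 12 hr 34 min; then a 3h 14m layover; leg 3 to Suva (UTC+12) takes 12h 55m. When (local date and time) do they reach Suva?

13:51 on Jun 16

Convert departure to UTC: 00:57 + 9:30 = 10:27 UTC on Jun 14.
Add 8 hours 50 minutes leg 1 → 19:17 UTC.
Add 1 hour 51 minutes layover in Tehran → 21:08 UTC.
Add 12 hours 34 minutes leg 2 → 09:42 UTC (Jun 15).
Add 3 hours 14 minutes layover in Muscat → 12:56 UTC.
Add 12 hours and 55 minutes leg 3 → 01:51 UTC (Jun 16).
Suva is UTC+12:00, so local arrival = 01:51 + 12:00 = 13:51 on Jun 16.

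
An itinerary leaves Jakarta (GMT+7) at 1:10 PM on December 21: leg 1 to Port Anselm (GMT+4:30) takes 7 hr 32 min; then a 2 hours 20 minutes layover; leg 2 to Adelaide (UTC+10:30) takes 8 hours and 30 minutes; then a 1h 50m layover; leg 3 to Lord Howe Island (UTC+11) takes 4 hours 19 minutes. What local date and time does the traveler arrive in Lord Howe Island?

5:41 PM on December 22

Convert departure to UTC: 1:10 PM − 7:00 = 6:10 AM UTC on Dec 21.
Add 7 hours and 32 minutes leg 1 → 1:42 PM UTC.
Add 2 hours 20 minutes layover in Port Anselm → 4:02 PM UTC.
Add 8 hours 30 minutes leg 2 → 12:32 AM UTC (Dec 22).
Add 1 hour and 50 minutes layover in Adelaide → 2:22 AM UTC.
Add 4 hours 19 minutes leg 3 → 6:41 AM UTC.
Lord Howe Island is UTC+11:00, so local arrival = 6:41 AM + 11:00 = 5:41 PM on Dec 22.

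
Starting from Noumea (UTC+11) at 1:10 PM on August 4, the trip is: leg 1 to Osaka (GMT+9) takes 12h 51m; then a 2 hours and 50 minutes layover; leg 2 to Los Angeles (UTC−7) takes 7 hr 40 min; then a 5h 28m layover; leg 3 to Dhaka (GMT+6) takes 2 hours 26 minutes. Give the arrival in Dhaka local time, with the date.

3:25 PM on August 5

Convert departure to UTC: 1:10 PM − 11:00 = 2:10 AM UTC on Aug 4.
Add 12 hours 51 minutes leg 1 → 3:01 PM UTC.
Add 2 hours 50 minutes layover in Osaka → 5:51 PM UTC.
Add 7 hours 40 minutes leg 2 → 1:31 AM UTC (Aug 5).
Add 5 hours 28 minutes layover in Los Angeles → 6:59 AM UTC.
Add 2 hours 26 minutes leg 3 → 9:25 AM UTC.
Dhaka is UTC+6:00, so local arrival = 9:25 AM + 6:00 = 3:25 PM on Aug 5.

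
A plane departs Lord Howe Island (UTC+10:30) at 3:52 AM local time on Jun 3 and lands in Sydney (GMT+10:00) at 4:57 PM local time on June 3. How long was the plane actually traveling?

Departure in UTC: 3:52 AM − 10:30 = 5:22 PM on Jun 2.
Arrival in UTC: 4:57 PM − 10:00 = 6:57 AM on Jun 3.
Elapsed = 6:57 AM − 5:22 PM (+1 day) = 13 hours 35 minutes.

13 hours 35 minutes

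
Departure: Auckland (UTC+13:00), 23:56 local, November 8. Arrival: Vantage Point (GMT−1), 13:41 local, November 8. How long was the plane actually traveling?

Departure in UTC: 23:56 − 13:00 = 10:56 on Nov 8.
Arrival in UTC: 13:41 + 1:00 = 14:41 on Nov 8.
Elapsed = 14:41 − 10:56 = 3 hours 45 minutes.

3 hours 45 minutes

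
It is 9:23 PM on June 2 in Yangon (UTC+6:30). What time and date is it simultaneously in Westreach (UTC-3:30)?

11:23 AM on June 2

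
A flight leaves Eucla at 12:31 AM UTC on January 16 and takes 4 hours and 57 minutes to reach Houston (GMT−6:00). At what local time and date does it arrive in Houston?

Departure is given in UTC: 12:31 AM on Jan 16.
Add 4 hours 57 minutes → 5:28 AM UTC.
Houston is UTC−6:00: 5:28 AM − 6:00 = 11:28 PM on Jan 15.

11:28 PM on January 15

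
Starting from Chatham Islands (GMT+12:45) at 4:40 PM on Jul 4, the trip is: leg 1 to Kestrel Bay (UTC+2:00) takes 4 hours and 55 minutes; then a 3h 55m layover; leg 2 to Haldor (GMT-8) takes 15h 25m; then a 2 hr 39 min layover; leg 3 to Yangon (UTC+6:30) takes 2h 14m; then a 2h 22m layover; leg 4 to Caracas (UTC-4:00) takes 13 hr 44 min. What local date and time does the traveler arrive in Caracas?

Convert departure to UTC: 4:40 PM − 12:45 = 3:55 AM UTC on Jul 4.
Add 4 hours and 55 minutes leg 1 → 8:50 AM UTC.
Add 3 hours 55 minutes layover in Kestrel Bay → 12:45 PM UTC.
Add 15 hours 25 minutes leg 2 → 4:10 AM UTC (Jul 5).
Add 2 hours and 39 minutes layover in Haldor → 6:49 AM UTC.
Add 2 hours and 14 minutes leg 3 → 9:03 AM UTC.
Add 2 hours and 22 minutes layover in Yangon → 11:25 AM UTC.
Add 13 hours 44 minutes leg 4 → 1:09 AM UTC (Jul 6).
Caracas is UTC−4:00, so local arrival = 1:09 AM − 4:00 = 9:09 PM on Jul 5.

9:09 PM on July 5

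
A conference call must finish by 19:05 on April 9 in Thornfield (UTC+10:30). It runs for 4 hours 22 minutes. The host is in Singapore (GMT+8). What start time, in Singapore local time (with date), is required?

12:13 on April 9

Target end time in UTC: 19:05 − 10:30 = 08:35 on Apr 9.
Subtract 4 hours and 22 minutes → start 04:13 UTC on Apr 9.
Singapore is UTC+8:00: 04:13 + 8:00 = 12:13 on Apr 9.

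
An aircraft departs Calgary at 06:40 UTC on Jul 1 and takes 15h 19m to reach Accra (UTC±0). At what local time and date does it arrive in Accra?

21:59 on July 1

Departure is given in UTC: 06:40 on Jul 1.
Add 15 hours and 19 minutes → 21:59 UTC.
Accra is UTC+0, so local arrival is 21:59 on Jul 1.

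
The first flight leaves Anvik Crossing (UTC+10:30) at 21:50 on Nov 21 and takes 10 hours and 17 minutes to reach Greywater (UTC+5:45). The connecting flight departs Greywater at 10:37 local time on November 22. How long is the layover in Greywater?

7 hours 15 minutes

Convert departure to UTC: 21:50 − 10:30 = 11:20 UTC on Nov 21.
Add 10 hours 17 minutes flight time → 21:37 UTC.
Greywater is UTC+5:45, so local arrival = 21:37 + 5:45 = 03:22 on Nov 22.
Layover = 10:37 − 03:22 = 7 hours 15 minutes.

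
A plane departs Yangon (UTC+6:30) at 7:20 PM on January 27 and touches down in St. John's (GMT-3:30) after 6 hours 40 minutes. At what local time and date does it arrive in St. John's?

4:00 PM on January 27

Convert departure to UTC: 7:20 PM − 6:30 = 12:50 PM UTC on Jan 27.
Add 6 hours and 40 minutes travel time → 7:30 PM UTC.
St. John's is UTC−3:30, so local arrival = 7:30 PM − 3:30 = 4:00 PM on Jan 27.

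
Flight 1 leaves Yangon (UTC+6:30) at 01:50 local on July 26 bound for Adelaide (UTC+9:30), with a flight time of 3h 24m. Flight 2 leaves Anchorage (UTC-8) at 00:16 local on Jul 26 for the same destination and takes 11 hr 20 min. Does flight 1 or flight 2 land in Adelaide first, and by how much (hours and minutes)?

Flight 1 in UTC: 01:50 − 6:30 = 19:20 on Jul 25.
+3 hours and 24 minutes → arrive 22:44 UTC on Jul 25.
Flight 2 in UTC: 00:16 + 8:00 = 08:16 on Jul 26.
+11 hours 20 minutes → arrive 19:36 UTC on Jul 26.
Flight 1 lands earlier by 20 hours 52 minutes.

the first, by 20 hours 52 minutes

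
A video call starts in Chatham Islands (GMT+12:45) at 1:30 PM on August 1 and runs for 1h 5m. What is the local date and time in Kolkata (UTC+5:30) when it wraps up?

Convert start to UTC: 1:30 PM − 12:45 = 12:45 AM UTC on Aug 1.
Add 1 hour 5 minutes duration → 1:50 AM UTC.
Kolkata is UTC+5:30, so local end time = 1:50 AM + 5:30 = 7:20 AM on Aug 1.

7:20 AM on Aug 1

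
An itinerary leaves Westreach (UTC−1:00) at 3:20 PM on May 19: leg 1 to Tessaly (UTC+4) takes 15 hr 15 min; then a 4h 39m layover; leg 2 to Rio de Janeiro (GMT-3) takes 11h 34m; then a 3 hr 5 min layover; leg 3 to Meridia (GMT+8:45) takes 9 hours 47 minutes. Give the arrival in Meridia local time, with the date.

9:25 PM on May 21

Convert departure to UTC: 3:20 PM + 1:00 = 4:20 PM UTC on May 19.
Add 15 hours and 15 minutes leg 1 → 7:35 AM UTC (May 20).
Add 4 hours and 39 minutes layover in Tessaly → 12:14 PM UTC.
Add 11 hours 34 minutes leg 2 → 11:48 PM UTC.
Add 3 hours 5 minutes layover in Rio de Janeiro → 2:53 AM UTC (May 21).
Add 9 hours 47 minutes leg 3 → 12:40 PM UTC.
Meridia is UTC+8:45, so local arrival = 12:40 PM + 8:45 = 9:25 PM on May 21.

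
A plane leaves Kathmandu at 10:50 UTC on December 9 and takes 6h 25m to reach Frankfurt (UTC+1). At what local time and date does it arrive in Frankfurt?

Departure is given in UTC: 10:50 on Dec 9.
Add 6 hours and 25 minutes → 17:15 UTC.
Frankfurt is UTC+1:00: 17:15 + 1:00 = 18:15 on Dec 9.

18:15 on December 9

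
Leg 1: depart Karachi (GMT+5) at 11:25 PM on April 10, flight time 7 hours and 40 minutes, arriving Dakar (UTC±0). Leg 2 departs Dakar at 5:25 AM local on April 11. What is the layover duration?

3 hours 20 minutes

Convert departure to UTC: 11:25 PM − 5:00 = 6:25 PM UTC on Apr 10.
Add 7 hours 40 minutes flight time → 2:05 AM UTC (Apr 11).
Dakar is UTC+0, so local arrival is the same: 2:05 AM on Apr 11.
Layover = 5:25 AM − 2:05 AM = 3 hours 20 minutes.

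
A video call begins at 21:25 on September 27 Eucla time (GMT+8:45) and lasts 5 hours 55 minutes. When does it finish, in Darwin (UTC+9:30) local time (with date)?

Convert start to UTC: 21:25 − 8:45 = 12:40 UTC on Sep 27.
Add 5 hours 55 minutes duration → 18:35 UTC.
Darwin is UTC+9:30, so local end time = 18:35 + 9:30 = 04:05 on Sep 28.

04:05 on September 28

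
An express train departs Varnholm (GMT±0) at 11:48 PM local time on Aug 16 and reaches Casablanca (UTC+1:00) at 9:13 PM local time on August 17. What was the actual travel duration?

20 hours 25 minutes

Departure is already UTC: 11:48 PM on Aug 16.
Arrival in UTC: 9:13 PM − 1:00 = 8:13 PM on Aug 17.
Elapsed = 8:13 PM − 11:48 PM (+1 day) = 20 hours 25 minutes.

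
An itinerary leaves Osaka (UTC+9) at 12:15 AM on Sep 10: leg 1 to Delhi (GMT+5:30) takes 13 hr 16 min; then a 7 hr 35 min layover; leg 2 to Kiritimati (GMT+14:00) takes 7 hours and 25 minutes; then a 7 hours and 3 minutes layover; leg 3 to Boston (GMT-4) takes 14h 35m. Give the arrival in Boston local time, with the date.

Convert departure to UTC: 12:15 AM − 9:00 = 3:15 PM UTC on Sep 9.
Add 13 hours and 16 minutes leg 1 → 4:31 AM UTC (Sep 10).
Add 7 hours and 35 minutes layover in Delhi → 12:06 PM UTC.
Add 7 hours and 25 minutes leg 2 → 7:31 PM UTC.
Add 7 hours and 3 minutes layover in Kiritimati → 2:34 AM UTC (Sep 11).
Add 14 hours and 35 minutes leg 3 → 5:09 PM UTC.
Boston is UTC−4:00, so local arrival = 5:09 PM − 4:00 = 1:09 PM on Sep 11.

1:09 PM on Sep 11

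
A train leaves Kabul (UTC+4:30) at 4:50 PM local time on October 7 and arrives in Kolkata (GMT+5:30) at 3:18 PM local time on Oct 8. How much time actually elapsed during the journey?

Departure in UTC: 4:50 PM − 4:30 = 12:20 PM on Oct 7.
Arrival in UTC: 3:18 PM − 5:30 = 9:48 AM on Oct 8.
Elapsed = 9:48 AM − 12:20 PM (+1 day) = 21 hours 28 minutes.

21 hours 28 minutes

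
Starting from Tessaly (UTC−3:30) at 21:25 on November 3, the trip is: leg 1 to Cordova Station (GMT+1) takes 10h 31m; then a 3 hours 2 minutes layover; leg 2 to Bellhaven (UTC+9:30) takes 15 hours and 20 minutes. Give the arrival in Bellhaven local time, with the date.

Convert departure to UTC: 21:25 + 3:30 = 00:55 UTC on Nov 4.
Add 10 hours and 31 minutes leg 1 → 11:26 UTC.
Add 3 hours 2 minutes layover in Cordova Station → 14:28 UTC.
Add 15 hours and 20 minutes leg 2 → 05:48 UTC (Nov 5).
Bellhaven is UTC+9:30, so local arrival = 05:48 + 9:30 = 15:18 on Nov 5.

15:18 on November 5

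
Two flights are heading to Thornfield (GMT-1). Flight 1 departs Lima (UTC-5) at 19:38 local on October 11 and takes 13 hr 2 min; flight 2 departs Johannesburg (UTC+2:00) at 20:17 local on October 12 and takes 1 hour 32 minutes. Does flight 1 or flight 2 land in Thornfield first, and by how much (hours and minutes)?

the first, by 6 hours 9 minutes

Flight 1 in UTC: 19:38 + 5:00 = 00:38 on Oct 12.
+13 hours 2 minutes → arrive 13:40 UTC on Oct 12.
Flight 2 in UTC: 20:17 − 2:00 = 18:17 on Oct 12.
+1 hour and 32 minutes → arrive 19:49 UTC on Oct 12.
Flight 1 lands earlier by 6 hours 9 minutes.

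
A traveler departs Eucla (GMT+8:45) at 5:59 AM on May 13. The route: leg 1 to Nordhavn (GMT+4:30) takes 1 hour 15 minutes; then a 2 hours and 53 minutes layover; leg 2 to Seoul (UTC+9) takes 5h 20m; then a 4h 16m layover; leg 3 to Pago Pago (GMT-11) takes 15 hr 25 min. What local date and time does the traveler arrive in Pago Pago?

3:23 PM on May 13

Convert departure to UTC: 5:59 AM − 8:45 = 9:14 PM UTC on May 12.
Add 1 hour and 15 minutes leg 1 → 10:29 PM UTC.
Add 2 hours 53 minutes layover in Nordhavn → 1:22 AM UTC (May 13).
Add 5 hours 20 minutes leg 2 → 6:42 AM UTC.
Add 4 hours and 16 minutes layover in Seoul → 10:58 AM UTC.
Add 15 hours 25 minutes leg 3 → 2:23 AM UTC (May 14).
Pago Pago is UTC−11:00, so local arrival = 2:23 AM − 11:00 = 3:23 PM on May 13.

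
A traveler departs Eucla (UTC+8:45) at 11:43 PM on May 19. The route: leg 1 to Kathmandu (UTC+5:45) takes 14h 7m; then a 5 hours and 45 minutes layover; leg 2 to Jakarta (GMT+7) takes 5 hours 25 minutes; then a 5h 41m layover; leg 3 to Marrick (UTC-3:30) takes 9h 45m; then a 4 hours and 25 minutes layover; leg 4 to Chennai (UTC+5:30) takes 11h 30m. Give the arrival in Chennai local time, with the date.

5:06 AM on May 22

Convert departure to UTC: 11:43 PM − 8:45 = 2:58 PM UTC on May 19.
Add 14 hours and 7 minutes leg 1 → 5:05 AM UTC (May 20).
Add 5 hours 45 minutes layover in Kathmandu → 10:50 AM UTC.
Add 5 hours 25 minutes leg 2 → 4:15 PM UTC.
Add 5 hours and 41 minutes layover in Jakarta → 9:56 PM UTC.
Add 9 hours 45 minutes leg 3 → 7:41 AM UTC (May 21).
Add 4 hours and 25 minutes layover in Marrick → 12:06 PM UTC.
Add 11 hours 30 minutes leg 4 → 11:36 PM UTC.
Chennai is UTC+5:30, so local arrival = 11:36 PM + 5:30 = 5:06 AM on May 22.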